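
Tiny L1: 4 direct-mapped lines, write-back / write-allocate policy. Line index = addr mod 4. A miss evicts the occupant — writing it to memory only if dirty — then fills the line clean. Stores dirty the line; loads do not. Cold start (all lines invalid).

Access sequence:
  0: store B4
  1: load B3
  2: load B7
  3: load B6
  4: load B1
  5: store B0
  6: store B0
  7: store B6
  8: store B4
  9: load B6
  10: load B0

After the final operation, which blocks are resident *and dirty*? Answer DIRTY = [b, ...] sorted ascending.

DIRTY = [6]

  0 | W B4 → L0 miss [D]
  1 | R B3 → L3 miss [-]
  2 | R B7 → L3 miss [-]
  3 | R B6 → L2 miss [-]
  4 | R B1 → L1 miss [-]
  5 | W B0 → L0 miss wb→B4 [D]
  6 | W B0 → L0 hit [D]
  7 | W B6 → L2 hit [D]
  8 | W B4 → L0 miss wb→B0 [D]
  9 | R B6 → L2 hit [D]
  10 | R B0 → L0 miss wb→B4 [-]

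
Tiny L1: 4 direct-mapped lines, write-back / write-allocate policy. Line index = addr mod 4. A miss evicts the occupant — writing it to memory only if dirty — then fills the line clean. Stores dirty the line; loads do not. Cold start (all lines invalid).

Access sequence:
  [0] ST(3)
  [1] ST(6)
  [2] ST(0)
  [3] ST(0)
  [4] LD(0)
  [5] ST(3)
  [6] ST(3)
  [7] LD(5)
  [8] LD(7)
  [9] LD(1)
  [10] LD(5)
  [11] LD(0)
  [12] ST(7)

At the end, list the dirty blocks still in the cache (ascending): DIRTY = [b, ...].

0: W B3 → L3 miss [D]
1: W B6 → L2 miss [D]
2: W B0 → L0 miss [D]
3: W B0 → L0 hit [D]
4: R B0 → L0 hit [D]
5: W B3 → L3 hit [D]
6: W B3 → L3 hit [D]
7: R B5 → L1 miss [-]
8: R B7 → L3 miss wb→B3 [-]
9: R B1 → L1 miss [-]
10: R B5 → L1 miss [-]
11: R B0 → L0 hit [D]
12: W B7 → L3 hit [D]

DIRTY = [0, 6, 7]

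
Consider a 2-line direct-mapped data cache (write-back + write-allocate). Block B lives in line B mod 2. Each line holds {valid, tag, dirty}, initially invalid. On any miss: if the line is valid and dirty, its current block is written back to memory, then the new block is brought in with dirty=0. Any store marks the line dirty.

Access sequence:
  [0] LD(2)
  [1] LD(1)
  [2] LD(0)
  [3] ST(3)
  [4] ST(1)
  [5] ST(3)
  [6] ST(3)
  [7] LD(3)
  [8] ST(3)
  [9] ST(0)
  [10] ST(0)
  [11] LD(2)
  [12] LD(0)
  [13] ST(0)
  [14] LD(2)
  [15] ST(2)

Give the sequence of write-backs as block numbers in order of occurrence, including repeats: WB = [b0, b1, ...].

WB = [3, 1, 0, 0]

0: R B2 → L0 miss [-]
1: R B1 → L1 miss [-]
2: R B0 → L0 miss [-]
3: W B3 → L1 miss [D]
4: W B1 → L1 miss wb→B3 [D]
5: W B3 → L1 miss wb→B1 [D]
6: W B3 → L1 hit [D]
7: R B3 → L1 hit [D]
8: W B3 → L1 hit [D]
9: W B0 → L0 hit [D]
10: W B0 → L0 hit [D]
11: R B2 → L0 miss wb→B0 [-]
12: R B0 → L0 miss [-]
13: W B0 → L0 hit [D]
14: R B2 → L0 miss wb→B0 [-]
15: W B2 → L0 hit [D]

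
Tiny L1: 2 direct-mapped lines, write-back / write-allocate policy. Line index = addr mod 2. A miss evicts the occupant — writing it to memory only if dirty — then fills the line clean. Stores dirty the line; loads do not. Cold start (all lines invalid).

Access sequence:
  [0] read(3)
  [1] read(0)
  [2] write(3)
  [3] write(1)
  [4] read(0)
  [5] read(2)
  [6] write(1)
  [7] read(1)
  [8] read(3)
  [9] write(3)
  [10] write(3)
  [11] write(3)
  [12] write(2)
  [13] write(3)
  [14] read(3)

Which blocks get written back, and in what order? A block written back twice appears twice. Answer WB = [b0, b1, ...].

WB = [3, 1]

0: R B3 → L1 miss [-]
1: R B0 → L0 miss [-]
2: W B3 → L1 hit [D]
3: W B1 → L1 miss wb→B3 [D]
4: R B0 → L0 hit [-]
5: R B2 → L0 miss [-]
6: W B1 → L1 hit [D]
7: R B1 → L1 hit [D]
8: R B3 → L1 miss wb→B1 [-]
9: W B3 → L1 hit [D]
10: W B3 → L1 hit [D]
11: W B3 → L1 hit [D]
12: W B2 → L0 hit [D]
13: W B3 → L1 hit [D]
14: R B3 → L1 hit [D]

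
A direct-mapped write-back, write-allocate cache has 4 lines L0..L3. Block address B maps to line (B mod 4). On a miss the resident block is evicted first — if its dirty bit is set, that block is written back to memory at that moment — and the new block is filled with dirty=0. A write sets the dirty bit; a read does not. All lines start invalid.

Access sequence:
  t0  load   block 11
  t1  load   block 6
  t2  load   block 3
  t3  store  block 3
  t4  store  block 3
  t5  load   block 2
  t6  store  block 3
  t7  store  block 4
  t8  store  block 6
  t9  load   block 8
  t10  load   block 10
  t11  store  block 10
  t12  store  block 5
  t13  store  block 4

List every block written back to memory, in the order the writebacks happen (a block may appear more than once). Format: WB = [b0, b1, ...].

  0 | R B11 → L3 miss [-]
  1 | R B6 → L2 miss [-]
  2 | R B3 → L3 miss [-]
  3 | W B3 → L3 hit [D]
  4 | W B3 → L3 hit [D]
  5 | R B2 → L2 miss [-]
  6 | W B3 → L3 hit [D]
  7 | W B4 → L0 miss [D]
  8 | W B6 → L2 miss [D]
  9 | R B8 → L0 miss wb→B4 [-]
  10 | R B10 → L2 miss wb→B6 [-]
  11 | W B10 → L2 hit [D]
  12 | W B5 → L1 miss [D]
  13 | W B4 → L0 miss [D]

WB = [4, 6]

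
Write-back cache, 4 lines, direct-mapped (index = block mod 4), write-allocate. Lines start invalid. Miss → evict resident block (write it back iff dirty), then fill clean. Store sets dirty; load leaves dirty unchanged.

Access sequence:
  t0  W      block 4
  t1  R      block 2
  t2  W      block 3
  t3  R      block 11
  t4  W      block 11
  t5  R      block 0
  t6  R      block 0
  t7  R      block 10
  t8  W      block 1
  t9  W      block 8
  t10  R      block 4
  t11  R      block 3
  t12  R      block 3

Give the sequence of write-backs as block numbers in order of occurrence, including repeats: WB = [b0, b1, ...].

WB = [3, 4, 8, 11]

0: W B4 → L0 miss [D]
1: R B2 → L2 miss [-]
2: W B3 → L3 miss [D]
3: R B11 → L3 miss wb→B3 [-]
4: W B11 → L3 hit [D]
5: R B0 → L0 miss wb→B4 [-]
6: R B0 → L0 hit [-]
7: R B10 → L2 miss [-]
8: W B1 → L1 miss [D]
9: W B8 → L0 miss [D]
10: R B4 → L0 miss wb→B8 [-]
11: R B3 → L3 miss wb→B11 [-]
12: R B3 → L3 hit [-]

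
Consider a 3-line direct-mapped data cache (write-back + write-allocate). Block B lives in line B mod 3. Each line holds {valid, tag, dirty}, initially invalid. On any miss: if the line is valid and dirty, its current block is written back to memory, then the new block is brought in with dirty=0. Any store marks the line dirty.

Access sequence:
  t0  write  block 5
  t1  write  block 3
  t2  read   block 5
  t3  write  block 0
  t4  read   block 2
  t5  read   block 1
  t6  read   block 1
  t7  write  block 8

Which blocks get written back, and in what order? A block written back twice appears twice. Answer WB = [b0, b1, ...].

WB = [3, 5]

0: W B5 → L2 miss [D]
1: W B3 → L0 miss [D]
2: R B5 → L2 hit [D]
3: W B0 → L0 miss wb→B3 [D]
4: R B2 → L2 miss wb→B5 [-]
5: R B1 → L1 miss [-]
6: R B1 → L1 hit [-]
7: W B8 → L2 miss [D]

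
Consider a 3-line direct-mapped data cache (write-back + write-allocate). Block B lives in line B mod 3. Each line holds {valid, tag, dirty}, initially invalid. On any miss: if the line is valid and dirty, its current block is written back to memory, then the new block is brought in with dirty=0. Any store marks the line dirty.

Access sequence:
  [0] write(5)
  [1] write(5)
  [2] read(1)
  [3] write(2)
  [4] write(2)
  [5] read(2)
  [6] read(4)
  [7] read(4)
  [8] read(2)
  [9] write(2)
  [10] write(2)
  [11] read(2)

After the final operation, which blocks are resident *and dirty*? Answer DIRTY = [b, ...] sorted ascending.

  0 | W B5 → L2 miss [D]
  1 | W B5 → L2 hit [D]
  2 | R B1 → L1 miss [-]
  3 | W B2 → L2 miss wb→B5 [D]
  4 | W B2 → L2 hit [D]
  5 | R B2 → L2 hit [D]
  6 | R B4 → L1 miss [-]
  7 | R B4 → L1 hit [-]
  8 | R B2 → L2 hit [D]
  9 | W B2 → L2 hit [D]
  10 | W B2 → L2 hit [D]
  11 | R B2 → L2 hit [D]

DIRTY = [2]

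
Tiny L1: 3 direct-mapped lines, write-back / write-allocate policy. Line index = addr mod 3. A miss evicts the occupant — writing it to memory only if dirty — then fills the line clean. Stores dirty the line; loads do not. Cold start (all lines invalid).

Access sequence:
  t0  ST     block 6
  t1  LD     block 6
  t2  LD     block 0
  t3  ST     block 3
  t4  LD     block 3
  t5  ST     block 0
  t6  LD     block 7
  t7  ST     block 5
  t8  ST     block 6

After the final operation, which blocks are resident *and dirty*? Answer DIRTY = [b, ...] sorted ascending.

0: W B6 → L0 miss [D]
1: R B6 → L0 hit [D]
2: R B0 → L0 miss wb→B6 [-]
3: W B3 → L0 miss [D]
4: R B3 → L0 hit [D]
5: W B0 → L0 miss wb→B3 [D]
6: R B7 → L1 miss [-]
7: W B5 → L2 miss [D]
8: W B6 → L0 miss wb→B0 [D]

DIRTY = [5, 6]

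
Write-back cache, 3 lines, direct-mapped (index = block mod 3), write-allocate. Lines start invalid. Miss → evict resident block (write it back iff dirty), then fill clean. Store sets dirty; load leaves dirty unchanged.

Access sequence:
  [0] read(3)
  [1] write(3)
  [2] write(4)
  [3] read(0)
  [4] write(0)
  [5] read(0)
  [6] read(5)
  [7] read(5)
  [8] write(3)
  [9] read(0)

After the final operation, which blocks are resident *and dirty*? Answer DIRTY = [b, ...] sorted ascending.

0: R B3 → L0 miss [-]
1: W B3 → L0 hit [D]
2: W B4 → L1 miss [D]
3: R B0 → L0 miss wb→B3 [-]
4: W B0 → L0 hit [D]
5: R B0 → L0 hit [D]
6: R B5 → L2 miss [-]
7: R B5 → L2 hit [-]
8: W B3 → L0 miss wb→B0 [D]
9: R B0 → L0 miss wb→B3 [-]

DIRTY = [4]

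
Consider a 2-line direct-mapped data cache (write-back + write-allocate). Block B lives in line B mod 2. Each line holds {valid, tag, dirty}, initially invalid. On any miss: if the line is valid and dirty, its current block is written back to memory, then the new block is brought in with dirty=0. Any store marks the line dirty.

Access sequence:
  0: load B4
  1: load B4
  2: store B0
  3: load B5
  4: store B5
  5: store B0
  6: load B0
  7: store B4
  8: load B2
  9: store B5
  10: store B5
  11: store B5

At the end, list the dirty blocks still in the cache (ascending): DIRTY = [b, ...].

DIRTY = [5]

  0 | R B4 → L0 miss [-]
  1 | R B4 → L0 hit [-]
  2 | W B0 → L0 miss [D]
  3 | R B5 → L1 miss [-]
  4 | W B5 → L1 hit [D]
  5 | W B0 → L0 hit [D]
  6 | R B0 → L0 hit [D]
  7 | W B4 → L0 miss wb→B0 [D]
  8 | R B2 → L0 miss wb→B4 [-]
  9 | W B5 → L1 hit [D]
  10 | W B5 → L1 hit [D]
  11 | W B5 → L1 hit [D]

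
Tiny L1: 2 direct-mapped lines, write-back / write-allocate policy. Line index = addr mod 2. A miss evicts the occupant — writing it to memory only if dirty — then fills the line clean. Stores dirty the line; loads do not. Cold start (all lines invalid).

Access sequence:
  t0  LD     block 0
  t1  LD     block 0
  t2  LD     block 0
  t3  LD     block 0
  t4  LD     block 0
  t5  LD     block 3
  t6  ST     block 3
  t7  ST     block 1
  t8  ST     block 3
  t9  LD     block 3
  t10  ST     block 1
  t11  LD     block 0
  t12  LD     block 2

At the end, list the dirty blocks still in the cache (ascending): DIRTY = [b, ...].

0: R B0 → L0 miss [-]
1: R B0 → L0 hit [-]
2: R B0 → L0 hit [-]
3: R B0 → L0 hit [-]
4: R B0 → L0 hit [-]
5: R B3 → L1 miss [-]
6: W B3 → L1 hit [D]
7: W B1 → L1 miss wb→B3 [D]
8: W B3 → L1 miss wb→B1 [D]
9: R B3 → L1 hit [D]
10: W B1 → L1 miss wb→B3 [D]
11: R B0 → L0 hit [-]
12: R B2 → L0 miss [-]

DIRTY = [1]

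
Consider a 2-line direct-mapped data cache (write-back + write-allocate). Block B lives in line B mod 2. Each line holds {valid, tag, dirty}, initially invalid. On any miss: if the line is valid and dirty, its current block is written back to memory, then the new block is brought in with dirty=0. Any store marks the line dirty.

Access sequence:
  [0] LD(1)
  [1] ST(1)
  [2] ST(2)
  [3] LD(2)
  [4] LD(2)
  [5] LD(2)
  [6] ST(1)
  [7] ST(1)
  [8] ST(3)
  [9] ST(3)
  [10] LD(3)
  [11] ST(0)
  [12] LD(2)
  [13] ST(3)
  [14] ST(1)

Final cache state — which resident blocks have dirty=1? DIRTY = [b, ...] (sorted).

0: R B1 -> L1 miss  d=-]
1: W B1 -> L1 hit  d=D]
2: W B2 -> L0 miss  d=D]
3: R B2 -> L0 hit  d=D]
4: R B2 -> L0 hit  d=D]
5: R B2 -> L0 hit  d=D]
6: W B1 -> L1 hit  d=D]
7: W B1 -> L1 hit  d=D]
8: W B3 -> L1 miss wb->B1  d=D]
9: W B3 -> L1 hit  d=D]
10: R B3 -> L1 hit  d=D]
11: W B0 -> L0 miss wb->B2  d=D]
12: R B2 -> L0 miss wb->B0  d=-]
13: W B3 -> L1 hit  d=D]
14: W B1 -> L1 miss wb->B3  d=D]

DIRTY = [1]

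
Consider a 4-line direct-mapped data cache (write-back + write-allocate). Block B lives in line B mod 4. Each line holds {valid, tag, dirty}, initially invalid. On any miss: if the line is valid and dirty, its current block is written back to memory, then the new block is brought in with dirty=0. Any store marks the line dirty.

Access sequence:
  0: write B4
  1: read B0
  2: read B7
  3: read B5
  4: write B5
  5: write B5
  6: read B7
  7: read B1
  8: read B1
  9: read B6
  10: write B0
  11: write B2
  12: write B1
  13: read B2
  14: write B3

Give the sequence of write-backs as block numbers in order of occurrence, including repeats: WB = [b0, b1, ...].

WB = [4, 5]

0: W B4 → L0 miss [D]
1: R B0 → L0 miss wb→B4 [-]
2: R B7 → L3 miss [-]
3: R B5 → L1 miss [-]
4: W B5 → L1 hit [D]
5: W B5 → L1 hit [D]
6: R B7 → L3 hit [-]
7: R B1 → L1 miss wb→B5 [-]
8: R B1 → L1 hit [-]
9: R B6 → L2 miss [-]
10: W B0 → L0 hit [D]
11: W B2 → L2 miss [D]
12: W B1 → L1 hit [D]
13: R B2 → L2 hit [D]
14: W B3 → L3 miss [D]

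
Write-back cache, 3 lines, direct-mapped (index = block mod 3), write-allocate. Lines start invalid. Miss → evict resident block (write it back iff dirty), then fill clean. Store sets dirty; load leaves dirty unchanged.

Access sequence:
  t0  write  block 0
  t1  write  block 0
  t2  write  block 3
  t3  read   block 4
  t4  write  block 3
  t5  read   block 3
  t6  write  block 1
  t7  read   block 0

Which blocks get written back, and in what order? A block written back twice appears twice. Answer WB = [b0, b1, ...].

WB = [0, 3]

0: W B0 -> L0 miss  d=D]
1: W B0 -> L0 hit  d=D]
2: W B3 -> L0 miss wb->B0  d=D]
3: R B4 -> L1 miss  d=-]
4: W B3 -> L0 hit  d=D]
5: R B3 -> L0 hit  d=D]
6: W B1 -> L1 miss  d=D]
7: R B0 -> L0 miss wb->B3  d=-]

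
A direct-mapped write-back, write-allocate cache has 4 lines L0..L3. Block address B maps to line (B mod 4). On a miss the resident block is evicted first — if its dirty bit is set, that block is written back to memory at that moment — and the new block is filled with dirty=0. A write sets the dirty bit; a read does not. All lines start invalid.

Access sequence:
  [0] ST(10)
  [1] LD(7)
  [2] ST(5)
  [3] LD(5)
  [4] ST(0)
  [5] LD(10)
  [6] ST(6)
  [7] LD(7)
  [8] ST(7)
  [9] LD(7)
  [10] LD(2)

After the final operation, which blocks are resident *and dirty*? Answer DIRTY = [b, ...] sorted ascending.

DIRTY = [0, 5, 7]

0: W B10 → L2 miss [D]
1: R B7 → L3 miss [-]
2: W B5 → L1 miss [D]
3: R B5 → L1 hit [D]
4: W B0 → L0 miss [D]
5: R B10 → L2 hit [D]
6: W B6 → L2 miss wb→B10 [D]
7: R B7 → L3 hit [-]
8: W B7 → L3 hit [D]
9: R B7 → L3 hit [D]
10: R B2 → L2 miss wb→B6 [-]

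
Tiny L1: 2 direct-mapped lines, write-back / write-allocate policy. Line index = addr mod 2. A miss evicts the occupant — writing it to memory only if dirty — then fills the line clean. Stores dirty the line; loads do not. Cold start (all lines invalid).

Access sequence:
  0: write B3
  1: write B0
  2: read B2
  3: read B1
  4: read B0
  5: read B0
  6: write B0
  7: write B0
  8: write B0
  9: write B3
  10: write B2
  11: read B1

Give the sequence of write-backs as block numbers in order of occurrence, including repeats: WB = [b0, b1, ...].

WB = [0, 3, 0, 3]

  0 | W B3 → L1 miss [D]
  1 | W B0 → L0 miss [D]
  2 | R B2 → L0 miss wb→B0 [-]
  3 | R B1 → L1 miss wb→B3 [-]
  4 | R B0 → L0 miss [-]
  5 | R B0 → L0 hit [-]
  6 | W B0 → L0 hit [D]
  7 | W B0 → L0 hit [D]
  8 | W B0 → L0 hit [D]
  9 | W B3 → L1 miss [D]
  10 | W B2 → L0 miss wb→B0 [D]
  11 | R B1 → L1 miss wb→B3 [-]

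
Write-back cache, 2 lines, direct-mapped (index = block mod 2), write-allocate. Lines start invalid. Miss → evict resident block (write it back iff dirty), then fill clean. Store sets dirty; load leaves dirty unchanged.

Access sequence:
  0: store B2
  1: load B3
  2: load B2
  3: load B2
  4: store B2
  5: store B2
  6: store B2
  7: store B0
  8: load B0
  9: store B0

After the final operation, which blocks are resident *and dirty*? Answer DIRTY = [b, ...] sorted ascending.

  0 | W B2 → L0 miss [D]
  1 | R B3 → L1 miss [-]
  2 | R B2 → L0 hit [D]
  3 | R B2 → L0 hit [D]
  4 | W B2 → L0 hit [D]
  5 | W B2 → L0 hit [D]
  6 | W B2 → L0 hit [D]
  7 | W B0 → L0 miss wb→B2 [D]
  8 | R B0 → L0 hit [D]
  9 | W B0 → L0 hit [D]

DIRTY = [0]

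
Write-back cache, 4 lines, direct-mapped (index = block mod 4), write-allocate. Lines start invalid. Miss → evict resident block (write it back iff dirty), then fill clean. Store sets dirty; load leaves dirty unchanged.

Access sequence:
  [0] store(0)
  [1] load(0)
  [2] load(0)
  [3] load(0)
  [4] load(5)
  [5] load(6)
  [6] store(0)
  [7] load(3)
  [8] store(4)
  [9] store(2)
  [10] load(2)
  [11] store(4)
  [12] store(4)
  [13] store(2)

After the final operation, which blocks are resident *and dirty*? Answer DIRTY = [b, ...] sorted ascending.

0: W B0 → L0 miss [D]
1: R B0 → L0 hit [D]
2: R B0 → L0 hit [D]
3: R B0 → L0 hit [D]
4: R B5 → L1 miss [-]
5: R B6 → L2 miss [-]
6: W B0 → L0 hit [D]
7: R B3 → L3 miss [-]
8: W B4 → L0 miss wb→B0 [D]
9: W B2 → L2 miss [D]
10: R B2 → L2 hit [D]
11: W B4 → L0 hit [D]
12: W B4 → L0 hit [D]
13: W B2 → L2 hit [D]

DIRTY = [2, 4]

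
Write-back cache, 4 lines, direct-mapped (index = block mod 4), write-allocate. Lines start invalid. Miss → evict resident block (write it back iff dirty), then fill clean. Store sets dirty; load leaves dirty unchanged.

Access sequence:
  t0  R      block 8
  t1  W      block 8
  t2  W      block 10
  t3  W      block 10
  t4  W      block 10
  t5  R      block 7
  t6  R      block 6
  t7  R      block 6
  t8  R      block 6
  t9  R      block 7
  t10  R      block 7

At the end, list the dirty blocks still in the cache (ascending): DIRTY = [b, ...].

0: R B8 → L0 miss [-]
1: W B8 → L0 hit [D]
2: W B10 → L2 miss [D]
3: W B10 → L2 hit [D]
4: W B10 → L2 hit [D]
5: R B7 → L3 miss [-]
6: R B6 → L2 miss wb→B10 [-]
7: R B6 → L2 hit [-]
8: R B6 → L2 hit [-]
9: R B7 → L3 hit [-]
10: R B7 → L3 hit [-]

DIRTY = [8]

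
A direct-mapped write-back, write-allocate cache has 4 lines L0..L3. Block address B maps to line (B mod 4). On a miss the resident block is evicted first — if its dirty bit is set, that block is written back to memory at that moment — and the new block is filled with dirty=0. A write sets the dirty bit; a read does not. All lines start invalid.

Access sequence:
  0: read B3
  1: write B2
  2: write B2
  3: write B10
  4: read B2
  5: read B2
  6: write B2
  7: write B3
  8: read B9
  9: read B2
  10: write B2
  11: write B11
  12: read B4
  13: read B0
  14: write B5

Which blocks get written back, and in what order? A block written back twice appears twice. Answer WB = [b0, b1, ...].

WB = [2, 10, 3]

0: R B3 -> L3 miss  d=-]
1: W B2 -> L2 miss  d=D]
2: W B2 -> L2 hit  d=D]
3: W B10 -> L2 miss wb->B2  d=D]
4: R B2 -> L2 miss wb->B10  d=-]
5: R B2 -> L2 hit  d=-]
6: W B2 -> L2 hit  d=D]
7: W B3 -> L3 hit  d=D]
8: R B9 -> L1 miss  d=-]
9: R B2 -> L2 hit  d=D]
10: W B2 -> L2 hit  d=D]
11: W B11 -> L3 miss wb->B3  d=D]
12: R B4 -> L0 miss  d=-]
13: R B0 -> L0 miss  d=-]
14: W B5 -> L1 miss  d=D]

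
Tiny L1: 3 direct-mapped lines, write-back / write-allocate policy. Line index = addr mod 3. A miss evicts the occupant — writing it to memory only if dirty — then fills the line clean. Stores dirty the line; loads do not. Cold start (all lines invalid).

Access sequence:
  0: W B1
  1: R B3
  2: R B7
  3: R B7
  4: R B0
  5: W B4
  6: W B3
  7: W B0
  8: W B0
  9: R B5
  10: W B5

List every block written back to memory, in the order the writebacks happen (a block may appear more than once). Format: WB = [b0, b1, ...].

0: W B1 → L1 miss [D]
1: R B3 → L0 miss [-]
2: R B7 → L1 miss wb→B1 [-]
3: R B7 → L1 hit [-]
4: R B0 → L0 miss [-]
5: W B4 → L1 miss [D]
6: W B3 → L0 miss [D]
7: W B0 → L0 miss wb→B3 [D]
8: W B0 → L0 hit [D]
9: R B5 → L2 miss [-]
10: W B5 → L2 hit [D]

WB = [1, 3]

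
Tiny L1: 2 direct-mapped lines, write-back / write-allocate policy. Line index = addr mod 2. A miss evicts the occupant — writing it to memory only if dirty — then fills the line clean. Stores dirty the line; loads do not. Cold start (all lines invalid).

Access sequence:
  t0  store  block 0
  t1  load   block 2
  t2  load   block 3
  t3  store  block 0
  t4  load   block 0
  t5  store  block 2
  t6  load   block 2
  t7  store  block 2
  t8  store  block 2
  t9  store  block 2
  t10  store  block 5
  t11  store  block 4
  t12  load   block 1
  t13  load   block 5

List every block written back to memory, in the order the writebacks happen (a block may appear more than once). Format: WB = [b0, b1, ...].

  0 | W B0 → L0 miss [D]
  1 | R B2 → L0 miss wb→B0 [-]
  2 | R B3 → L1 miss [-]
  3 | W B0 → L0 miss [D]
  4 | R B0 → L0 hit [D]
  5 | W B2 → L0 miss wb→B0 [D]
  6 | R B2 → L0 hit [D]
  7 | W B2 → L0 hit [D]
  8 | W B2 → L0 hit [D]
  9 | W B2 → L0 hit [D]
  10 | W B5 → L1 miss [D]
  11 | W B4 → L0 miss wb→B2 [D]
  12 | R B1 → L1 miss wb→B5 [-]
  13 | R B5 → L1 miss [-]

WB = [0, 0, 2, 5]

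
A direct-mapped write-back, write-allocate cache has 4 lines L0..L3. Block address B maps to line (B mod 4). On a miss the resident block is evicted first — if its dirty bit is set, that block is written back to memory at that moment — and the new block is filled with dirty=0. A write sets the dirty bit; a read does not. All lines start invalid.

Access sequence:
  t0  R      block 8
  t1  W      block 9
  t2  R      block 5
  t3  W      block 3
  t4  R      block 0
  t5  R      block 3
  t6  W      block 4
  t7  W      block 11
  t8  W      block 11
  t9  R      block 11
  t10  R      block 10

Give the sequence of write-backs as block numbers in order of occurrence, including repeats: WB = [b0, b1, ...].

  0 | R B8 → L0 miss [-]
  1 | W B9 → L1 miss [D]
  2 | R B5 → L1 miss wb→B9 [-]
  3 | W B3 → L3 miss [D]
  4 | R B0 → L0 miss [-]
  5 | R B3 → L3 hit [D]
  6 | W B4 → L0 miss [D]
  7 | W B11 → L3 miss wb→B3 [D]
  8 | W B11 → L3 hit [D]
  9 | R B11 → L3 hit [D]
  10 | R B10 → L2 miss [-]

WB = [9, 3]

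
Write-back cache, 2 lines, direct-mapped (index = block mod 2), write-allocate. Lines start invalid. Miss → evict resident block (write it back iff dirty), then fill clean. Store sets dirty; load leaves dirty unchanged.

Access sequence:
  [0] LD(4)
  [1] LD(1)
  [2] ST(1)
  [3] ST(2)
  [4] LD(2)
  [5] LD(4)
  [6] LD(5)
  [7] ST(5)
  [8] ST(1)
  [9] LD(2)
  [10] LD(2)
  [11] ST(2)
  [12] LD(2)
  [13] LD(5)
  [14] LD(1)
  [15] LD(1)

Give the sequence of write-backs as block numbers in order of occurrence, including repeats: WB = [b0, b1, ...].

WB = [2, 1, 5, 1]

0: R B4 -> L0 miss  d=-]
1: R B1 -> L1 miss  d=-]
2: W B1 -> L1 hit  d=D]
3: W B2 -> L0 miss  d=D]
4: R B2 -> L0 hit  d=D]
5: R B4 -> L0 miss wb->B2  d=-]
6: R B5 -> L1 miss wb->B1  d=-]
7: W B5 -> L1 hit  d=D]
8: W B1 -> L1 miss wb->B5  d=D]
9: R B2 -> L0 miss  d=-]
10: R B2 -> L0 hit  d=-]
11: W B2 -> L0 hit  d=D]
12: R B2 -> L0 hit  d=D]
13: R B5 -> L1 miss wb->B1  d=-]
14: R B1 -> L1 miss  d=-]
15: R B1 -> L1 hit  d=-]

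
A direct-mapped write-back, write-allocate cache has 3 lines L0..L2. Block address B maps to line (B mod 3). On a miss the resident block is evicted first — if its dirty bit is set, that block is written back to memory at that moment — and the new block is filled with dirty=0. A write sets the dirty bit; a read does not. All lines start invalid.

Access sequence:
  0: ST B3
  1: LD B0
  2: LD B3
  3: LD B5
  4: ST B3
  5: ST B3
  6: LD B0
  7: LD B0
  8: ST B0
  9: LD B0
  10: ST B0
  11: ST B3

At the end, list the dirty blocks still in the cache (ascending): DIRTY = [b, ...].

  0 | W B3 → L0 miss [D]
  1 | R B0 → L0 miss wb→B3 [-]
  2 | R B3 → L0 miss [-]
  3 | R B5 → L2 miss [-]
  4 | W B3 → L0 hit [D]
  5 | W B3 → L0 hit [D]
  6 | R B0 → L0 miss wb→B3 [-]
  7 | R B0 → L0 hit [-]
  8 | W B0 → L0 hit [D]
  9 | R B0 → L0 hit [D]
  10 | W B0 → L0 hit [D]
  11 | W B3 → L0 miss wb→B0 [D]

DIRTY = [3]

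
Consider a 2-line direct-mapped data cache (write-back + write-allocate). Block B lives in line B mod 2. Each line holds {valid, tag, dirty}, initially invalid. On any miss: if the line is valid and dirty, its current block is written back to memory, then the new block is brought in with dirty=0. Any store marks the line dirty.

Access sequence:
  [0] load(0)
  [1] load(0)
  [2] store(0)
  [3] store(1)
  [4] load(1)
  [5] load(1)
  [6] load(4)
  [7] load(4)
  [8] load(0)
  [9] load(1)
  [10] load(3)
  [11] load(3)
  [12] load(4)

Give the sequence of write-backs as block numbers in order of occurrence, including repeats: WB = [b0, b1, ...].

WB = [0, 1]

0: R B0 → L0 miss [-]
1: R B0 → L0 hit [-]
2: W B0 → L0 hit [D]
3: W B1 → L1 miss [D]
4: R B1 → L1 hit [D]
5: R B1 → L1 hit [D]
6: R B4 → L0 miss wb→B0 [-]
7: R B4 → L0 hit [-]
8: R B0 → L0 miss [-]
9: R B1 → L1 hit [D]
10: R B3 → L1 miss wb→B1 [-]
11: R B3 → L1 hit [-]
12: R B4 → L0 miss [-]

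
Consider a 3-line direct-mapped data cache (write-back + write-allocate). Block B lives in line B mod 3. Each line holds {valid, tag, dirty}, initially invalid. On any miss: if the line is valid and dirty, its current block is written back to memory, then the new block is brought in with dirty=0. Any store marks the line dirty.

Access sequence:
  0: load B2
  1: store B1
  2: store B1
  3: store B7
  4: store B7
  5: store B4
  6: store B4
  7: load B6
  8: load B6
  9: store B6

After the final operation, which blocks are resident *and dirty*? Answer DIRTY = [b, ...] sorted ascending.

0: R B2 → L2 miss [-]
1: W B1 → L1 miss [D]
2: W B1 → L1 hit [D]
3: W B7 → L1 miss wb→B1 [D]
4: W B7 → L1 hit [D]
5: W B4 → L1 miss wb→B7 [D]
6: W B4 → L1 hit [D]
7: R B6 → L0 miss [-]
8: R B6 → L0 hit [-]
9: W B6 → L0 hit [D]

DIRTY = [4, 6]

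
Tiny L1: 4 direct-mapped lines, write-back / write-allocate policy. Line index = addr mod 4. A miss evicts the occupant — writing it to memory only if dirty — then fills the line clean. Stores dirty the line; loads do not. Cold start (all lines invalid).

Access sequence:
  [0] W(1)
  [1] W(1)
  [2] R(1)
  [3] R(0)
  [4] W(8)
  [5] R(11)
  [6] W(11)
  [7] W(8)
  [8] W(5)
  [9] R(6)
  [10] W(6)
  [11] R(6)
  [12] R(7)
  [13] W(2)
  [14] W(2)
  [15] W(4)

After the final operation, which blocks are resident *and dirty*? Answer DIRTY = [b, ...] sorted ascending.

  0 | W B1 → L1 miss [D]
  1 | W B1 → L1 hit [D]
  2 | R B1 → L1 hit [D]
  3 | R B0 → L0 miss [-]
  4 | W B8 → L0 miss [D]
  5 | R B11 → L3 miss [-]
  6 | W B11 → L3 hit [D]
  7 | W B8 → L0 hit [D]
  8 | W B5 → L1 miss wb→B1 [D]
  9 | R B6 → L2 miss [-]
  10 | W B6 → L2 hit [D]
  11 | R B6 → L2 hit [D]
  12 | R B7 → L3 miss wb→B11 [-]
  13 | W B2 → L2 miss wb→B6 [D]
  14 | W B2 → L2 hit [D]
  15 | W B4 → L0 miss wb→B8 [D]

DIRTY = [2, 4, 5]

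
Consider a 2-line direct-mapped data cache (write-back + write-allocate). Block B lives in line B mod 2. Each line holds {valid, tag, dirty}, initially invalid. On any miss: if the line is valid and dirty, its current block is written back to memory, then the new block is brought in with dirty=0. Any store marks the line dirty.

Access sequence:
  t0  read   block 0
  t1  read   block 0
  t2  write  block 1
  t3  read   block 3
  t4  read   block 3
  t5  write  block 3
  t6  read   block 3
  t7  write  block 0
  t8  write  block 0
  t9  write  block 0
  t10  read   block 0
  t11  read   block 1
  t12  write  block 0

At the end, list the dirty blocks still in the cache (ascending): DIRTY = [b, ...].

0: R B0 → L0 miss [-]
1: R B0 → L0 hit [-]
2: W B1 → L1 miss [D]
3: R B3 → L1 miss wb→B1 [-]
4: R B3 → L1 hit [-]
5: W B3 → L1 hit [D]
6: R B3 → L1 hit [D]
7: W B0 → L0 hit [D]
8: W B0 → L0 hit [D]
9: W B0 → L0 hit [D]
10: R B0 → L0 hit [D]
11: R B1 → L1 miss wb→B3 [-]
12: W B0 → L0 hit [D]

DIRTY = [0]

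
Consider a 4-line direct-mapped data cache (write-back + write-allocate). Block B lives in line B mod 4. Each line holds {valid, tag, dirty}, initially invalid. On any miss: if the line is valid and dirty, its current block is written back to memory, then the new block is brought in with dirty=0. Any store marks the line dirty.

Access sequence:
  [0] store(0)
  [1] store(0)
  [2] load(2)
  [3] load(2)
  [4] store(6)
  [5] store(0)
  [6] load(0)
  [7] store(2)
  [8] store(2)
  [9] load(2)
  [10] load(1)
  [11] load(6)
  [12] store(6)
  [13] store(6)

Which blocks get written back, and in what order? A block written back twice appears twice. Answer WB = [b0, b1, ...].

WB = [6, 2]

  0 | W B0 → L0 miss [D]
  1 | W B0 → L0 hit [D]
  2 | R B2 → L2 miss [-]
  3 | R B2 → L2 hit [-]
  4 | W B6 → L2 miss [D]
  5 | W B0 → L0 hit [D]
  6 | R B0 → L0 hit [D]
  7 | W B2 → L2 miss wb→B6 [D]
  8 | W B2 → L2 hit [D]
  9 | R B2 → L2 hit [D]
  10 | R B1 → L1 miss [-]
  11 | R B6 → L2 miss wb→B2 [-]
  12 | W B6 → L2 hit [D]
  13 | W B6 → L2 hit [D]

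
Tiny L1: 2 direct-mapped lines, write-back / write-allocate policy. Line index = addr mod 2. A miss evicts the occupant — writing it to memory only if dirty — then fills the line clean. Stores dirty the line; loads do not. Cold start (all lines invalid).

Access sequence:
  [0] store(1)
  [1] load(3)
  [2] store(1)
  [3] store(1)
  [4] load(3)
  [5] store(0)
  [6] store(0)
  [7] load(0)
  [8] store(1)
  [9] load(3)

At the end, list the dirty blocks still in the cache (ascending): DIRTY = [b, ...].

0: W B1 → L1 miss [D]
1: R B3 → L1 miss wb→B1 [-]
2: W B1 → L1 miss [D]
3: W B1 → L1 hit [D]
4: R B3 → L1 miss wb→B1 [-]
5: W B0 → L0 miss [D]
6: W B0 → L0 hit [D]
7: R B0 → L0 hit [D]
8: W B1 → L1 miss [D]
9: R B3 → L1 miss wb→B1 [-]

DIRTY = [0]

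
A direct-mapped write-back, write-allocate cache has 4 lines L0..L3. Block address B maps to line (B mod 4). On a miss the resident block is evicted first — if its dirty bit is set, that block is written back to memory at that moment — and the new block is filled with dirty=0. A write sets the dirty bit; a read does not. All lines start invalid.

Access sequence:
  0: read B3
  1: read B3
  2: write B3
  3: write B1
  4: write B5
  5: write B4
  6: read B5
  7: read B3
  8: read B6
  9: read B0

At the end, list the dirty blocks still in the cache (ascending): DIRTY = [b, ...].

0: R B3 → L3 miss [-]
1: R B3 → L3 hit [-]
2: W B3 → L3 hit [D]
3: W B1 → L1 miss [D]
4: W B5 → L1 miss wb→B1 [D]
5: W B4 → L0 miss [D]
6: R B5 → L1 hit [D]
7: R B3 → L3 hit [D]
8: R B6 → L2 miss [-]
9: R B0 → L0 miss wb→B4 [-]

DIRTY = [3, 5]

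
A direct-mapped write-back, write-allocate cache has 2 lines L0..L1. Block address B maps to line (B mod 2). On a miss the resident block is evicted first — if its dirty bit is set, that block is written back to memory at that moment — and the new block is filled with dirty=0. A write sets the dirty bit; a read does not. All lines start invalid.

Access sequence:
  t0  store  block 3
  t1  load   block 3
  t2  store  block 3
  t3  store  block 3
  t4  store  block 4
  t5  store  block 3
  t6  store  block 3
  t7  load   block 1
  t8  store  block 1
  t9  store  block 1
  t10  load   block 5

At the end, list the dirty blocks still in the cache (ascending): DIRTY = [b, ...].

DIRTY = [4]

0: W B3 -> L1 miss  d=D]
1: R B3 -> L1 hit  d=D]
2: W B3 -> L1 hit  d=D]
3: W B3 -> L1 hit  d=D]
4: W B4 -> L0 miss  d=D]
5: W B3 -> L1 hit  d=D]
6: W B3 -> L1 hit  d=D]
7: R B1 -> L1 miss wb->B3  d=-]
8: W B1 -> L1 hit  d=D]
9: W B1 -> L1 hit  d=D]
10: R B5 -> L1 miss wb->B1  d=-]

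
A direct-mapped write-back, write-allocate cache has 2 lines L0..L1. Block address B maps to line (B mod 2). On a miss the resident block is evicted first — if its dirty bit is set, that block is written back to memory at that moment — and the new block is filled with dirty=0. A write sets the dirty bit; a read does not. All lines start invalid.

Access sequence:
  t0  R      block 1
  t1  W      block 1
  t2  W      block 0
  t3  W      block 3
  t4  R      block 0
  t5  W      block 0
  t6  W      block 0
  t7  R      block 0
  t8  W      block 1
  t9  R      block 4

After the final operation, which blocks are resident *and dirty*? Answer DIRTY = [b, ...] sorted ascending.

0: R B1 -> L1 miss  d=-]
1: W B1 -> L1 hit  d=D]
2: W B0 -> L0 miss  d=D]
3: W B3 -> L1 miss wb->B1  d=D]
4: R B0 -> L0 hit  d=D]
5: W B0 -> L0 hit  d=D]
6: W B0 -> L0 hit  d=D]
7: R B0 -> L0 hit  d=D]
8: W B1 -> L1 miss wb->B3  d=D]
9: R B4 -> L0 miss wb->B0  d=-]

DIRTY = [1]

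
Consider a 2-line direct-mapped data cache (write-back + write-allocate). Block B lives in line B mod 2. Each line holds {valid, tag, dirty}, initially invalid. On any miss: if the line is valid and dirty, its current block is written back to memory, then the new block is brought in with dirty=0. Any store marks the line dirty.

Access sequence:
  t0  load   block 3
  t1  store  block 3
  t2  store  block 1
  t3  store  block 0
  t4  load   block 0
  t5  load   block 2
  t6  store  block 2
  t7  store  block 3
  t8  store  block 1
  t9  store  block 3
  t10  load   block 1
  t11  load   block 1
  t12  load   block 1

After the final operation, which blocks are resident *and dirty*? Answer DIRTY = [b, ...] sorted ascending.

DIRTY = [2]

  0 | R B3 → L1 miss [-]
  1 | W B3 → L1 hit [D]
  2 | W B1 → L1 miss wb→B3 [D]
  3 | W B0 → L0 miss [D]
  4 | R B0 → L0 hit [D]
  5 | R B2 → L0 miss wb→B0 [-]
  6 | W B2 → L0 hit [D]
  7 | W B3 → L1 miss wb→B1 [D]
  8 | W B1 → L1 miss wb→B3 [D]
  9 | W B3 → L1 miss wb→B1 [D]
  10 | R B1 → L1 miss wb→B3 [-]
  11 | R B1 → L1 hit [-]
  12 | R B1 → L1 hit [-]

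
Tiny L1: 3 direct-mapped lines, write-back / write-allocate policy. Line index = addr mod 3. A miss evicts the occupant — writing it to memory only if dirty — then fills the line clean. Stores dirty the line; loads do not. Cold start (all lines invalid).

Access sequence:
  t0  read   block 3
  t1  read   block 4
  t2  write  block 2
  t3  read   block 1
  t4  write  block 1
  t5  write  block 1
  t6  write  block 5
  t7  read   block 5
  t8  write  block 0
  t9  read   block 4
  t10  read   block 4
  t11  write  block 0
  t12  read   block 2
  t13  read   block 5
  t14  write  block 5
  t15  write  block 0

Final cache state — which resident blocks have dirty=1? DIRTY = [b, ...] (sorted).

  0 | R B3 → L0 miss [-]
  1 | R B4 → L1 miss [-]
  2 | W B2 → L2 miss [D]
  3 | R B1 → L1 miss [-]
  4 | W B1 → L1 hit [D]
  5 | W B1 → L1 hit [D]
  6 | W B5 → L2 miss wb→B2 [D]
  7 | R B5 → L2 hit [D]
  8 | W B0 → L0 miss [D]
  9 | R B4 → L1 miss wb→B1 [-]
  10 | R B4 → L1 hit [-]
  11 | W B0 → L0 hit [D]
  12 | R B2 → L2 miss wb→B5 [-]
  13 | R B5 → L2 miss [-]
  14 | W B5 → L2 hit [D]
  15 | W B0 → L0 hit [D]

DIRTY = [0, 5]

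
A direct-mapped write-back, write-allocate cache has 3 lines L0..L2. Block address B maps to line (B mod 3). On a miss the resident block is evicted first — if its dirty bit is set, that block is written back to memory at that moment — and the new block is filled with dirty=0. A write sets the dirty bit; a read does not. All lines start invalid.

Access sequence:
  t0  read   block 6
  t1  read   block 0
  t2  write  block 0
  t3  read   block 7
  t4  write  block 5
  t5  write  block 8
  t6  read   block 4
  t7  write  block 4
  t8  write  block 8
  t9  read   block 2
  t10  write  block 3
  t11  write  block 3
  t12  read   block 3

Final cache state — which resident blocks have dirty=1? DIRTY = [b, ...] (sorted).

DIRTY = [3, 4]

0: R B6 -> L0 miss  d=-]
1: R B0 -> L0 miss  d=-]
2: W B0 -> L0 hit  d=D]
3: R B7 -> L1 miss  d=-]
4: W B5 -> L2 miss  d=D]
5: W B8 -> L2 miss wb->B5  d=D]
6: R B4 -> L1 miss  d=-]
7: W B4 -> L1 hit  d=D]
8: W B8 -> L2 hit  d=D]
9: R B2 -> L2 miss wb->B8  d=-]
10: W B3 -> L0 miss wb->B0  d=D]
11: W B3 -> L0 hit  d=D]
12: R B3 -> L0 hit  d=D]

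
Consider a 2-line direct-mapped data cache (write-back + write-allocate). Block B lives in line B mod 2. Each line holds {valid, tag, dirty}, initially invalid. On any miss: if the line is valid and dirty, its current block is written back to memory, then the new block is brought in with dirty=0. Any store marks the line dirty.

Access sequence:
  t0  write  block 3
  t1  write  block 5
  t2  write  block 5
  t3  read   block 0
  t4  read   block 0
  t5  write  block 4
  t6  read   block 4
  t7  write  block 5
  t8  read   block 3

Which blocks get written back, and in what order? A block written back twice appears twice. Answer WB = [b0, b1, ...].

WB = [3, 5]

0: W B3 → L1 miss [D]
1: W B5 → L1 miss wb→B3 [D]
2: W B5 → L1 hit [D]
3: R B0 → L0 miss [-]
4: R B0 → L0 hit [-]
5: W B4 → L0 miss [D]
6: R B4 → L0 hit [D]
7: W B5 → L1 hit [D]
8: R B3 → L1 miss wb→B5 [-]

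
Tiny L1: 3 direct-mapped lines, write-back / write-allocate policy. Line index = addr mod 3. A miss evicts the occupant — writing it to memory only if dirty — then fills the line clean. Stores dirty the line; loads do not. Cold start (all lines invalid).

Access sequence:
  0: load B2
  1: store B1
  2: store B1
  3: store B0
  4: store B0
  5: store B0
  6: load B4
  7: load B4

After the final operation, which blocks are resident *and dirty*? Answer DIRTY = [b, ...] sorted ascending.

0: R B2 → L2 miss [-]
1: W B1 → L1 miss [D]
2: W B1 → L1 hit [D]
3: W B0 → L0 miss [D]
4: W B0 → L0 hit [D]
5: W B0 → L0 hit [D]
6: R B4 → L1 miss wb→B1 [-]
7: R B4 → L1 hit [-]

DIRTY = [0]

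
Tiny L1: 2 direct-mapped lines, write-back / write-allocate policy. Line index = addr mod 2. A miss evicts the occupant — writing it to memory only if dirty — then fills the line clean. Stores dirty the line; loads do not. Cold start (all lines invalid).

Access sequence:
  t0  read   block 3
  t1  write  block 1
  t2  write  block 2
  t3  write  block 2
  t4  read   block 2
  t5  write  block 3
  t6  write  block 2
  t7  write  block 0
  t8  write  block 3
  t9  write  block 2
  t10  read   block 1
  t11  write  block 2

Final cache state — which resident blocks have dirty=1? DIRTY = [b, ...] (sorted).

  0 | R B3 → L1 miss [-]
  1 | W B1 → L1 miss [D]
  2 | W B2 → L0 miss [D]
  3 | W B2 → L0 hit [D]
  4 | R B2 → L0 hit [D]
  5 | W B3 → L1 miss wb→B1 [D]
  6 | W B2 → L0 hit [D]
  7 | W B0 → L0 miss wb→B2 [D]
  8 | W B3 → L1 hit [D]
  9 | W B2 → L0 miss wb→B0 [D]
  10 | R B1 → L1 miss wb→B3 [-]
  11 | W B2 → L0 hit [D]

DIRTY = [2]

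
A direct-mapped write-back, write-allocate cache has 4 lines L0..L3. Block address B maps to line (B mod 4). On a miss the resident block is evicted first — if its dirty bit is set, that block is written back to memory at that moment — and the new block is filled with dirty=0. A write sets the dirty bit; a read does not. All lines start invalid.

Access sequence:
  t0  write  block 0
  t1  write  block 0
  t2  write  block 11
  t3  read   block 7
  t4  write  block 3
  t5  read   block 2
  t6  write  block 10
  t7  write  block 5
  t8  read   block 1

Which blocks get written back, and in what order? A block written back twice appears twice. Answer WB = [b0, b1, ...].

0: W B0 → L0 miss [D]
1: W B0 → L0 hit [D]
2: W B11 → L3 miss [D]
3: R B7 → L3 miss wb→B11 [-]
4: W B3 → L3 miss [D]
5: R B2 → L2 miss [-]
6: W B10 → L2 miss [D]
7: W B5 → L1 miss [D]
8: R B1 → L1 miss wb→B5 [-]

WB = [11, 5]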